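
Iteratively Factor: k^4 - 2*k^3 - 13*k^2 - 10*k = (k)*(k^3 - 2*k^2 - 13*k - 10) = k*(k + 1)*(k^2 - 3*k - 10) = k*(k - 5)*(k + 1)*(k + 2)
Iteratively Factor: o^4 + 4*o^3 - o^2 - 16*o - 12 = (o + 2)*(o^3 + 2*o^2 - 5*o - 6) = (o + 2)*(o + 3)*(o^2 - o - 2) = (o + 1)*(o + 2)*(o + 3)*(o - 2)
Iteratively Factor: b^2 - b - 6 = (b + 2)*(b - 3)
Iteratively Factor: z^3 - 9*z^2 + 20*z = (z - 5)*(z^2 - 4*z) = (z - 5)*(z - 4)*(z)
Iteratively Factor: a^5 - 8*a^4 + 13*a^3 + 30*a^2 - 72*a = (a - 3)*(a^4 - 5*a^3 - 2*a^2 + 24*a) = (a - 3)^2*(a^3 - 2*a^2 - 8*a) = (a - 4)*(a - 3)^2*(a^2 + 2*a) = (a - 4)*(a - 3)^2*(a + 2)*(a)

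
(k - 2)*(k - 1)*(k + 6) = k^3 + 3*k^2 - 16*k + 12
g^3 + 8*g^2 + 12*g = g*(g + 2)*(g + 6)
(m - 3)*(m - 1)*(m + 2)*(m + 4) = m^4 + 2*m^3 - 13*m^2 - 14*m + 24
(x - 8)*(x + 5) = x^2 - 3*x - 40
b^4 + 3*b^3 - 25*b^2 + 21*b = b*(b - 3)*(b - 1)*(b + 7)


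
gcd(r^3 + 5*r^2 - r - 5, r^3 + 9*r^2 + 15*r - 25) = r^2 + 4*r - 5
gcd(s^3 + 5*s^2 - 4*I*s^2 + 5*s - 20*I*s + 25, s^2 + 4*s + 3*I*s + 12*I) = 1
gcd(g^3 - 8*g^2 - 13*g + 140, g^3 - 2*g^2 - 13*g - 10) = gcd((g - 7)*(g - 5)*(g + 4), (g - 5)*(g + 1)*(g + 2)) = g - 5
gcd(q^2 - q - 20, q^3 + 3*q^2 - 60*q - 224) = q + 4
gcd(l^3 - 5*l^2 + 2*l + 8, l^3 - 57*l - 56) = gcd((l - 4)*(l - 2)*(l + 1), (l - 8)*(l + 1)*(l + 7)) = l + 1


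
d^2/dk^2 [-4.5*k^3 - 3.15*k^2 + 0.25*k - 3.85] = -27.0*k - 6.3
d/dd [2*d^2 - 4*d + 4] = 4*d - 4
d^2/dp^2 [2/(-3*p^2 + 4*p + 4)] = 4*(-9*p^2 + 12*p + 4*(3*p - 2)^2 + 12)/(-3*p^2 + 4*p + 4)^3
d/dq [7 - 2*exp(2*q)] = -4*exp(2*q)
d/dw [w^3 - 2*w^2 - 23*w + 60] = 3*w^2 - 4*w - 23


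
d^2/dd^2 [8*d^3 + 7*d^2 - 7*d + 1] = 48*d + 14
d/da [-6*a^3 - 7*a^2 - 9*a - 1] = -18*a^2 - 14*a - 9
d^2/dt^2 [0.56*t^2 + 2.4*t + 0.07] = 1.12000000000000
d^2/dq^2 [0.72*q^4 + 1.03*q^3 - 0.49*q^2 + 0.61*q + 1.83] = 8.64*q^2 + 6.18*q - 0.98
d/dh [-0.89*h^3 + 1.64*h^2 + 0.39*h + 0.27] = -2.67*h^2 + 3.28*h + 0.39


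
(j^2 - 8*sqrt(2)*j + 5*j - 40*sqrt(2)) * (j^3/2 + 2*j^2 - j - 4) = j^5/2 - 4*sqrt(2)*j^4 + 9*j^4/2 - 36*sqrt(2)*j^3 + 9*j^3 - 72*sqrt(2)*j^2 - 9*j^2 - 20*j + 72*sqrt(2)*j + 160*sqrt(2)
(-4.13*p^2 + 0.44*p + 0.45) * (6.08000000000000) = -25.1104*p^2 + 2.6752*p + 2.736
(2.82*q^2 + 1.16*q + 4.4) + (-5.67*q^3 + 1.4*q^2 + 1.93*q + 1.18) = -5.67*q^3 + 4.22*q^2 + 3.09*q + 5.58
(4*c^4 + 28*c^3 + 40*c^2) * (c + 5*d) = 4*c^5 + 20*c^4*d + 28*c^4 + 140*c^3*d + 40*c^3 + 200*c^2*d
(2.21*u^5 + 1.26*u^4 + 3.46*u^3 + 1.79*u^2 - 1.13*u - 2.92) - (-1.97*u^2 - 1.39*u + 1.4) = 2.21*u^5 + 1.26*u^4 + 3.46*u^3 + 3.76*u^2 + 0.26*u - 4.32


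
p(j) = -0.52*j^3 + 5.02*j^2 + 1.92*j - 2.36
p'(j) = -1.56*j^2 + 10.04*j + 1.92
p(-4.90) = 169.94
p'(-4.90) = -84.73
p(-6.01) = 280.31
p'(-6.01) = -114.77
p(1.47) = 9.66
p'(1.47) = 13.31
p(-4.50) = 138.04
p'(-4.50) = -74.85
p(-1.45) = 7.00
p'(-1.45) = -15.92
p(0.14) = -1.99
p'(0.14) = 3.30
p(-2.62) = 36.42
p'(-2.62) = -35.09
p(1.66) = 12.28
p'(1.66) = 14.29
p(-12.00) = 1596.04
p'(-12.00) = -343.20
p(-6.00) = 279.16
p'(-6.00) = -114.48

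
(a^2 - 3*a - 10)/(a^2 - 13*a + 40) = (a + 2)/(a - 8)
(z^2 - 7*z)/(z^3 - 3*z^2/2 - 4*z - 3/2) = 2*z*(7 - z)/(-2*z^3 + 3*z^2 + 8*z + 3)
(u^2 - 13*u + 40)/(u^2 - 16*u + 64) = (u - 5)/(u - 8)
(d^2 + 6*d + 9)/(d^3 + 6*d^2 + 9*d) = 1/d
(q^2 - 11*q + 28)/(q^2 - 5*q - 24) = (-q^2 + 11*q - 28)/(-q^2 + 5*q + 24)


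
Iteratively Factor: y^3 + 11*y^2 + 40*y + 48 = (y + 4)*(y^2 + 7*y + 12) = (y + 4)^2*(y + 3)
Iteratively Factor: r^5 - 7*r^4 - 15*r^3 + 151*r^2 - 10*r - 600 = (r - 5)*(r^4 - 2*r^3 - 25*r^2 + 26*r + 120) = (r - 5)*(r + 4)*(r^3 - 6*r^2 - r + 30) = (r - 5)*(r - 3)*(r + 4)*(r^2 - 3*r - 10) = (r - 5)*(r - 3)*(r + 2)*(r + 4)*(r - 5)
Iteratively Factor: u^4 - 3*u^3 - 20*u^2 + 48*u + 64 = (u + 1)*(u^3 - 4*u^2 - 16*u + 64) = (u - 4)*(u + 1)*(u^2 - 16) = (u - 4)*(u + 1)*(u + 4)*(u - 4)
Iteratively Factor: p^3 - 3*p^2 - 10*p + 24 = (p - 4)*(p^2 + p - 6) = (p - 4)*(p - 2)*(p + 3)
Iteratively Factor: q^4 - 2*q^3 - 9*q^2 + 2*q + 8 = (q + 2)*(q^3 - 4*q^2 - q + 4) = (q - 4)*(q + 2)*(q^2 - 1) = (q - 4)*(q - 1)*(q + 2)*(q + 1)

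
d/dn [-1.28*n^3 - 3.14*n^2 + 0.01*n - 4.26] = -3.84*n^2 - 6.28*n + 0.01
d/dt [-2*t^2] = -4*t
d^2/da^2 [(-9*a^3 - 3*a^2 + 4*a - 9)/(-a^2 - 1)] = 2*(-13*a^3 + 18*a^2 + 39*a - 6)/(a^6 + 3*a^4 + 3*a^2 + 1)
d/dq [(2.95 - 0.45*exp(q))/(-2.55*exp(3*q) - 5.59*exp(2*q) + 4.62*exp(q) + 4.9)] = (-2.295*exp(3*q) + 20.052*exp(2*q) + 32.981*exp(q) - 15.834)*exp(q)/(6.5025*exp(6*q) + 28.509*exp(5*q) + 7.6861*exp(4*q) - 76.6416*exp(3*q) - 33.4376*exp(2*q) + 45.276*exp(q) + 24.01)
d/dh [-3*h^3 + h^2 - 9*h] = -9*h^2 + 2*h - 9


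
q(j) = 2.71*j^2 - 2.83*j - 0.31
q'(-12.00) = -67.87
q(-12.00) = 423.89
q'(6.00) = 29.69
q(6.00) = 80.27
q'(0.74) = 1.18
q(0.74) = -0.92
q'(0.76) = 1.29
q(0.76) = -0.90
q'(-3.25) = -20.44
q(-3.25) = 37.51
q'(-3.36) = -21.04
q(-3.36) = 39.79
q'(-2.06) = -14.00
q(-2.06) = 17.02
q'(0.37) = -0.82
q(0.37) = -0.99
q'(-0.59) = -6.03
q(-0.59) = 2.30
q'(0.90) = 2.05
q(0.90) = -0.66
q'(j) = 5.42*j - 2.83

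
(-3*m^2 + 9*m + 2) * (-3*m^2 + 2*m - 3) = 9*m^4 - 33*m^3 + 21*m^2 - 23*m - 6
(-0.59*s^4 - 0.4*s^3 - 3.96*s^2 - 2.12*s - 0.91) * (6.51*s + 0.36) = -3.8409*s^5 - 2.8164*s^4 - 25.9236*s^3 - 15.2268*s^2 - 6.6873*s - 0.3276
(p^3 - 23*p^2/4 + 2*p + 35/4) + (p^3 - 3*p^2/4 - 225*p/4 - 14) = 2*p^3 - 13*p^2/2 - 217*p/4 - 21/4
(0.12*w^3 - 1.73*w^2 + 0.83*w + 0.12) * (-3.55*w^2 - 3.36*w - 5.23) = -0.426*w^5 + 5.7383*w^4 + 2.2387*w^3 + 5.8331*w^2 - 4.7441*w - 0.6276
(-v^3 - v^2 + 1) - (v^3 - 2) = -2*v^3 - v^2 + 3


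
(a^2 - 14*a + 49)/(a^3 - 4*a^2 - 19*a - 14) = (a - 7)/(a^2 + 3*a + 2)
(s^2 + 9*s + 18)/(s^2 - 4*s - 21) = (s + 6)/(s - 7)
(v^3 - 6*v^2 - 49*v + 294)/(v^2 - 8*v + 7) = (v^2 + v - 42)/(v - 1)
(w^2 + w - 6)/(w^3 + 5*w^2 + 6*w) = (w - 2)/(w*(w + 2))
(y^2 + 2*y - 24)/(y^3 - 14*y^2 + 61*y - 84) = (y + 6)/(y^2 - 10*y + 21)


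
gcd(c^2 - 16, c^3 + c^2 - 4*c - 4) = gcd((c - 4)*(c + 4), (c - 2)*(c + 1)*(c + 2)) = 1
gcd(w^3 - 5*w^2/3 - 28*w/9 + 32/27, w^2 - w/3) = w - 1/3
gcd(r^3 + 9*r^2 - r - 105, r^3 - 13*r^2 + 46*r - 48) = r - 3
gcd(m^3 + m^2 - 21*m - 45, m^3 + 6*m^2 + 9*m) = m^2 + 6*m + 9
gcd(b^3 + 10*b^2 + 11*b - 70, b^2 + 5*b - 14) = b^2 + 5*b - 14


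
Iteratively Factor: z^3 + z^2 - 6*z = (z + 3)*(z^2 - 2*z) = z*(z + 3)*(z - 2)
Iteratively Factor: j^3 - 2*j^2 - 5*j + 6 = (j + 2)*(j^2 - 4*j + 3) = (j - 1)*(j + 2)*(j - 3)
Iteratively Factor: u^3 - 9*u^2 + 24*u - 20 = (u - 5)*(u^2 - 4*u + 4) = (u - 5)*(u - 2)*(u - 2)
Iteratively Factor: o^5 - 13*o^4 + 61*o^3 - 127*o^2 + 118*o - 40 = (o - 5)*(o^4 - 8*o^3 + 21*o^2 - 22*o + 8) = (o - 5)*(o - 4)*(o^3 - 4*o^2 + 5*o - 2) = (o - 5)*(o - 4)*(o - 1)*(o^2 - 3*o + 2) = (o - 5)*(o - 4)*(o - 1)^2*(o - 2)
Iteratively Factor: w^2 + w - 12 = (w - 3)*(w + 4)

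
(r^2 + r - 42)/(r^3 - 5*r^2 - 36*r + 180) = (r + 7)/(r^2 + r - 30)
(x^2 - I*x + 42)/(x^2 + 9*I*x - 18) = (x - 7*I)/(x + 3*I)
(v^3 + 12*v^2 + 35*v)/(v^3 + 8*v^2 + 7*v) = (v + 5)/(v + 1)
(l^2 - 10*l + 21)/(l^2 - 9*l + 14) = (l - 3)/(l - 2)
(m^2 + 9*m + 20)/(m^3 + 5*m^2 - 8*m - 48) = (m + 5)/(m^2 + m - 12)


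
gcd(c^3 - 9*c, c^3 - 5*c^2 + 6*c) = c^2 - 3*c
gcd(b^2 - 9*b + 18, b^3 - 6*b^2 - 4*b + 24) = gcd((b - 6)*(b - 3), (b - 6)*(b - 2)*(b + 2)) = b - 6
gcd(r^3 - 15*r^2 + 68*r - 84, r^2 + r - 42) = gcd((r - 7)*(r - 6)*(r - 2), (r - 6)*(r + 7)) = r - 6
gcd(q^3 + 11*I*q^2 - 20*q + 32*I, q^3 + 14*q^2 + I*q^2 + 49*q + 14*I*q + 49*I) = 1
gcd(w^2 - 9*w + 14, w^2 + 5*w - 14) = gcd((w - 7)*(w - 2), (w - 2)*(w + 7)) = w - 2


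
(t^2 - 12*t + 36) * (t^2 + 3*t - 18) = t^4 - 9*t^3 - 18*t^2 + 324*t - 648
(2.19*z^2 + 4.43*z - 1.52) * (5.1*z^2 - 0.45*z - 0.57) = 11.169*z^4 + 21.6075*z^3 - 10.9938*z^2 - 1.8411*z + 0.8664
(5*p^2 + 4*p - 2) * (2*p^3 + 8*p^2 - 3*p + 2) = 10*p^5 + 48*p^4 + 13*p^3 - 18*p^2 + 14*p - 4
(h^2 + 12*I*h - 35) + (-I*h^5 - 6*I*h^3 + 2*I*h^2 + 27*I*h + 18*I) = -I*h^5 - 6*I*h^3 + h^2 + 2*I*h^2 + 39*I*h - 35 + 18*I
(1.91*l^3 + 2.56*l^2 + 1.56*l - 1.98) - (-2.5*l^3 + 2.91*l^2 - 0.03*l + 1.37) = 4.41*l^3 - 0.35*l^2 + 1.59*l - 3.35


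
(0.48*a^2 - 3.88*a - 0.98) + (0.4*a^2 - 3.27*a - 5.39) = 0.88*a^2 - 7.15*a - 6.37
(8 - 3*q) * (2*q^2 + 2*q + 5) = -6*q^3 + 10*q^2 + q + 40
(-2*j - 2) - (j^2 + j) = -j^2 - 3*j - 2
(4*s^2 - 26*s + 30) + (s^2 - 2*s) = 5*s^2 - 28*s + 30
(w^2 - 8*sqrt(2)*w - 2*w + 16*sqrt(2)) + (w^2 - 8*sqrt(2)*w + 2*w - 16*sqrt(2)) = 2*w^2 - 16*sqrt(2)*w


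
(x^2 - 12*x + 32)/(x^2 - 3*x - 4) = (x - 8)/(x + 1)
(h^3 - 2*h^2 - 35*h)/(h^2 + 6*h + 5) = h*(h - 7)/(h + 1)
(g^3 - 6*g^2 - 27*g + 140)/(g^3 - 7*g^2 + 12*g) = (g^2 - 2*g - 35)/(g*(g - 3))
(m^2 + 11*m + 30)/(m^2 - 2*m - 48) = (m + 5)/(m - 8)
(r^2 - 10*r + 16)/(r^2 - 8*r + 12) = (r - 8)/(r - 6)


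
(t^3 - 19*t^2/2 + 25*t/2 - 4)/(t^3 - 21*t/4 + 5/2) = 2*(t^2 - 9*t + 8)/(2*t^2 + t - 10)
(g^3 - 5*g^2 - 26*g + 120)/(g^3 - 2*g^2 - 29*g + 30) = (g - 4)/(g - 1)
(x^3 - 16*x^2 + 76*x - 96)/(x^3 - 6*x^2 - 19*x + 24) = (x^2 - 8*x + 12)/(x^2 + 2*x - 3)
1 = 1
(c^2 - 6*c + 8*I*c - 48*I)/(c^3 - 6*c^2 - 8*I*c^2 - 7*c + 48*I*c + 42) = (c + 8*I)/(c^2 - 8*I*c - 7)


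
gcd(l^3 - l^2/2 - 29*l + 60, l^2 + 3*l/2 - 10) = l - 5/2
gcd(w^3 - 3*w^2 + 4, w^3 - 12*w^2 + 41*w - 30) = 1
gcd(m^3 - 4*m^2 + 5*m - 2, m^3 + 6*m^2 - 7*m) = m - 1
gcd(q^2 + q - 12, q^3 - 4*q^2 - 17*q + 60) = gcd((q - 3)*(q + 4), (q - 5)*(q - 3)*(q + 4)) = q^2 + q - 12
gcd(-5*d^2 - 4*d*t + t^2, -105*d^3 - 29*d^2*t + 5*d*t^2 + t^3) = -5*d + t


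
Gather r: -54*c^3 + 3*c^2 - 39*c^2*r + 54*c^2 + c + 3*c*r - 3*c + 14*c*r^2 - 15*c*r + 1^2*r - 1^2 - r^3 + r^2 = -54*c^3 + 57*c^2 - 2*c - r^3 + r^2*(14*c + 1) + r*(-39*c^2 - 12*c + 1) - 1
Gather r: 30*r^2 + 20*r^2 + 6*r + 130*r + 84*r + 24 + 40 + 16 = 50*r^2 + 220*r + 80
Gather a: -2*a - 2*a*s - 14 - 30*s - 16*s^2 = a*(-2*s - 2) - 16*s^2 - 30*s - 14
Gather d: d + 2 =d + 2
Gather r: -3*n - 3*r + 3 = -3*n - 3*r + 3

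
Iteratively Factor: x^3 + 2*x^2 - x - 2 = (x + 1)*(x^2 + x - 2) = (x - 1)*(x + 1)*(x + 2)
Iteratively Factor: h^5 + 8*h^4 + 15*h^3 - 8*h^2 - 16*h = (h + 4)*(h^4 + 4*h^3 - h^2 - 4*h) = h*(h + 4)*(h^3 + 4*h^2 - h - 4) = h*(h - 1)*(h + 4)*(h^2 + 5*h + 4) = h*(h - 1)*(h + 1)*(h + 4)*(h + 4)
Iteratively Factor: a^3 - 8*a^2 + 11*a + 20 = (a - 4)*(a^2 - 4*a - 5) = (a - 4)*(a + 1)*(a - 5)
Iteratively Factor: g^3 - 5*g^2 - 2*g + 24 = (g + 2)*(g^2 - 7*g + 12) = (g - 3)*(g + 2)*(g - 4)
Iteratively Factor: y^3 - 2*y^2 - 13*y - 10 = (y + 1)*(y^2 - 3*y - 10) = (y + 1)*(y + 2)*(y - 5)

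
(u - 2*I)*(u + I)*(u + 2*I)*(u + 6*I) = u^4 + 7*I*u^3 - 2*u^2 + 28*I*u - 24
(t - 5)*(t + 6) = t^2 + t - 30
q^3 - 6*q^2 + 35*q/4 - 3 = (q - 4)*(q - 3/2)*(q - 1/2)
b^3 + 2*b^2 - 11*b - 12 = (b - 3)*(b + 1)*(b + 4)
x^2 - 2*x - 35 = (x - 7)*(x + 5)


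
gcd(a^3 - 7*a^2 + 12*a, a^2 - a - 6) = a - 3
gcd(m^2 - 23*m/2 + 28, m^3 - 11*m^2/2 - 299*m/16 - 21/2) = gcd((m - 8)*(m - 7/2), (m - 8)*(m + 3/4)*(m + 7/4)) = m - 8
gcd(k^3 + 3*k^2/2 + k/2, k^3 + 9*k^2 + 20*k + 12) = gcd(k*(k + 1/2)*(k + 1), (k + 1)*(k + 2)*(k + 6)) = k + 1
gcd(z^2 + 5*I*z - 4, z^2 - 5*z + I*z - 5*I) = z + I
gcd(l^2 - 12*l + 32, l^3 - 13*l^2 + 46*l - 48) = l - 8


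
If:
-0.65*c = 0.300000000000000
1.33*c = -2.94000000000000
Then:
No Solution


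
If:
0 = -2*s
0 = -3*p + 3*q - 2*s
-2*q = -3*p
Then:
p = 0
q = 0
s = 0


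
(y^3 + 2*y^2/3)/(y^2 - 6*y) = y*(3*y + 2)/(3*(y - 6))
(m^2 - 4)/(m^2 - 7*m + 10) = (m + 2)/(m - 5)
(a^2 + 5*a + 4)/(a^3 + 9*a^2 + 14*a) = (a^2 + 5*a + 4)/(a*(a^2 + 9*a + 14))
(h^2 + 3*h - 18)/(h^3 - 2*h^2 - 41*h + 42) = (h - 3)/(h^2 - 8*h + 7)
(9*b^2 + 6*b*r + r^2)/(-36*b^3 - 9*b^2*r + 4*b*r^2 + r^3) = (3*b + r)/(-12*b^2 + b*r + r^2)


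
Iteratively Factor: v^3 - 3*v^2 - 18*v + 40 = (v - 2)*(v^2 - v - 20) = (v - 5)*(v - 2)*(v + 4)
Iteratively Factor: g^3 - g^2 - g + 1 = (g - 1)*(g^2 - 1) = (g - 1)*(g + 1)*(g - 1)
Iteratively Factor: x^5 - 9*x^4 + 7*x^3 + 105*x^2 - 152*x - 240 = (x - 4)*(x^4 - 5*x^3 - 13*x^2 + 53*x + 60) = (x - 4)*(x + 3)*(x^3 - 8*x^2 + 11*x + 20) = (x - 4)*(x + 1)*(x + 3)*(x^2 - 9*x + 20) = (x - 4)^2*(x + 1)*(x + 3)*(x - 5)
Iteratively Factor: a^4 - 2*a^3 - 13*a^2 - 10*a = (a - 5)*(a^3 + 3*a^2 + 2*a) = a*(a - 5)*(a^2 + 3*a + 2) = a*(a - 5)*(a + 2)*(a + 1)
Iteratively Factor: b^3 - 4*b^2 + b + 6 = (b + 1)*(b^2 - 5*b + 6) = (b - 3)*(b + 1)*(b - 2)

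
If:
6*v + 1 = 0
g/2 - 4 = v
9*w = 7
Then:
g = 23/3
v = -1/6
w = 7/9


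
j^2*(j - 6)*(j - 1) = j^4 - 7*j^3 + 6*j^2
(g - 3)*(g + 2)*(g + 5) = g^3 + 4*g^2 - 11*g - 30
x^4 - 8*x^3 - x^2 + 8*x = x*(x - 8)*(x - 1)*(x + 1)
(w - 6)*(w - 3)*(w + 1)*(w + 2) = w^4 - 6*w^3 - 7*w^2 + 36*w + 36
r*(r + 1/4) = r^2 + r/4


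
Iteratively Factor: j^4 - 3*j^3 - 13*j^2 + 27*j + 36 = (j + 1)*(j^3 - 4*j^2 - 9*j + 36) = (j + 1)*(j + 3)*(j^2 - 7*j + 12) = (j - 3)*(j + 1)*(j + 3)*(j - 4)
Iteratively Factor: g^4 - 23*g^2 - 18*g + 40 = (g + 4)*(g^3 - 4*g^2 - 7*g + 10) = (g + 2)*(g + 4)*(g^2 - 6*g + 5) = (g - 1)*(g + 2)*(g + 4)*(g - 5)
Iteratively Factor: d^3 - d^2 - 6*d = (d)*(d^2 - d - 6) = d*(d - 3)*(d + 2)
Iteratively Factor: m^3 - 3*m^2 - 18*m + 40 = (m + 4)*(m^2 - 7*m + 10) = (m - 5)*(m + 4)*(m - 2)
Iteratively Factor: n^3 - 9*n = (n - 3)*(n^2 + 3*n) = (n - 3)*(n + 3)*(n)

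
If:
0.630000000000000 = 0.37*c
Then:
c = 1.70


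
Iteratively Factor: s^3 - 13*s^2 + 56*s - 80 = (s - 4)*(s^2 - 9*s + 20) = (s - 5)*(s - 4)*(s - 4)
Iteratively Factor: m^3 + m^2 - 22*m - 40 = (m - 5)*(m^2 + 6*m + 8) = (m - 5)*(m + 2)*(m + 4)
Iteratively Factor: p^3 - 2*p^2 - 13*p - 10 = (p + 2)*(p^2 - 4*p - 5) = (p - 5)*(p + 2)*(p + 1)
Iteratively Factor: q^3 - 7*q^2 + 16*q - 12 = (q - 2)*(q^2 - 5*q + 6) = (q - 3)*(q - 2)*(q - 2)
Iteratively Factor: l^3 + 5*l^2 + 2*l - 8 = (l + 2)*(l^2 + 3*l - 4) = (l - 1)*(l + 2)*(l + 4)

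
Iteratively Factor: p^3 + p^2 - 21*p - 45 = (p + 3)*(p^2 - 2*p - 15) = (p + 3)^2*(p - 5)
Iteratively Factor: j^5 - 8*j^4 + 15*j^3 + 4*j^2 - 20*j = (j - 5)*(j^4 - 3*j^3 + 4*j) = (j - 5)*(j + 1)*(j^3 - 4*j^2 + 4*j) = j*(j - 5)*(j + 1)*(j^2 - 4*j + 4) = j*(j - 5)*(j - 2)*(j + 1)*(j - 2)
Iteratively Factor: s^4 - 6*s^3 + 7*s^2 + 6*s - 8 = (s - 4)*(s^3 - 2*s^2 - s + 2) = (s - 4)*(s - 1)*(s^2 - s - 2) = (s - 4)*(s - 1)*(s + 1)*(s - 2)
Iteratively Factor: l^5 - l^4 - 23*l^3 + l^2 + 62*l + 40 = (l - 5)*(l^4 + 4*l^3 - 3*l^2 - 14*l - 8) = (l - 5)*(l + 1)*(l^3 + 3*l^2 - 6*l - 8) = (l - 5)*(l + 1)*(l + 4)*(l^2 - l - 2) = (l - 5)*(l - 2)*(l + 1)*(l + 4)*(l + 1)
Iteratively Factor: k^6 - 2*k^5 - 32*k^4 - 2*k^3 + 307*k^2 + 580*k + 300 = (k + 2)*(k^5 - 4*k^4 - 24*k^3 + 46*k^2 + 215*k + 150) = (k + 1)*(k + 2)*(k^4 - 5*k^3 - 19*k^2 + 65*k + 150) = (k - 5)*(k + 1)*(k + 2)*(k^3 - 19*k - 30) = (k - 5)^2*(k + 1)*(k + 2)*(k^2 + 5*k + 6) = (k - 5)^2*(k + 1)*(k + 2)*(k + 3)*(k + 2)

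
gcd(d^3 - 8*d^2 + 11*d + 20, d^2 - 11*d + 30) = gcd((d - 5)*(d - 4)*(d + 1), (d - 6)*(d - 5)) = d - 5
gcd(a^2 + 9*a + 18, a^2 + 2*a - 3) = a + 3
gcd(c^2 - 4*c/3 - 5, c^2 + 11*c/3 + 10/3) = c + 5/3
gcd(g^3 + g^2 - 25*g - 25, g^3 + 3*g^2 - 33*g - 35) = g^2 - 4*g - 5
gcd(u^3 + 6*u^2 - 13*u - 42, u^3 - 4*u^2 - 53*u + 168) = u^2 + 4*u - 21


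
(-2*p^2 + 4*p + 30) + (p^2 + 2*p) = -p^2 + 6*p + 30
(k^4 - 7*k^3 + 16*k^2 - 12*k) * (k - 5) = k^5 - 12*k^4 + 51*k^3 - 92*k^2 + 60*k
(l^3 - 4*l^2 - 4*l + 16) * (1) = l^3 - 4*l^2 - 4*l + 16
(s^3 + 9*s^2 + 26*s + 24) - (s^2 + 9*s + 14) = s^3 + 8*s^2 + 17*s + 10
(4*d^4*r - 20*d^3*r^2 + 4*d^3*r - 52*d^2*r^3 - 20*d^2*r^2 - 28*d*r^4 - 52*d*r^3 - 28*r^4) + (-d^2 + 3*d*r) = 4*d^4*r - 20*d^3*r^2 + 4*d^3*r - 52*d^2*r^3 - 20*d^2*r^2 - d^2 - 28*d*r^4 - 52*d*r^3 + 3*d*r - 28*r^4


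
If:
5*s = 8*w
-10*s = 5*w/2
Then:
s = 0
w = 0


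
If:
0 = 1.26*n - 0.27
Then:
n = 0.21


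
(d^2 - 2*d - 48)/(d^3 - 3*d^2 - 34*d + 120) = (d - 8)/(d^2 - 9*d + 20)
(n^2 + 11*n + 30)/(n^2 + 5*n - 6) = (n + 5)/(n - 1)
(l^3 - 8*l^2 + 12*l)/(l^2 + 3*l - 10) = l*(l - 6)/(l + 5)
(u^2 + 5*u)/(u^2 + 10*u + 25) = u/(u + 5)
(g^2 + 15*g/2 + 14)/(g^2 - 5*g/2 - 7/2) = (2*g^2 + 15*g + 28)/(2*g^2 - 5*g - 7)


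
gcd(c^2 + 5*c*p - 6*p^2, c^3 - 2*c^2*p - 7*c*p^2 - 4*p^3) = 1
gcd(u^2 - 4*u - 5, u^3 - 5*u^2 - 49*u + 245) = u - 5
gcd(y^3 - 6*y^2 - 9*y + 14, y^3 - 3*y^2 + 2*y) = y - 1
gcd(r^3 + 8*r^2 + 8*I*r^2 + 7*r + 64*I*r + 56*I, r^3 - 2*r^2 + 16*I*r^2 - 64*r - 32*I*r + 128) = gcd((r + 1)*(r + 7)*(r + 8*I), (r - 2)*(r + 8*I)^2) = r + 8*I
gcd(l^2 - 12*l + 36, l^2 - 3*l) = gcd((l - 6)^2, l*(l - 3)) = 1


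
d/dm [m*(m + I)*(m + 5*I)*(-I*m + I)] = -4*I*m^3 + m^2*(18 + 3*I) - m*(12 - 10*I) - 5*I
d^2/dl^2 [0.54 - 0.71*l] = 0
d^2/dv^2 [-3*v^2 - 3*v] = -6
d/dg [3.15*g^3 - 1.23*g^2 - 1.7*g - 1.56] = 9.45*g^2 - 2.46*g - 1.7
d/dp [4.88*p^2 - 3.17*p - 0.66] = 9.76*p - 3.17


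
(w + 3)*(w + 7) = w^2 + 10*w + 21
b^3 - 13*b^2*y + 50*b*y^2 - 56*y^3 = (b - 7*y)*(b - 4*y)*(b - 2*y)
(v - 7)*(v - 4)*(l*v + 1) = l*v^3 - 11*l*v^2 + 28*l*v + v^2 - 11*v + 28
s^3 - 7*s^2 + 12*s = s*(s - 4)*(s - 3)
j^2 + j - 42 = (j - 6)*(j + 7)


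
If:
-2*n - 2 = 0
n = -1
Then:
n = -1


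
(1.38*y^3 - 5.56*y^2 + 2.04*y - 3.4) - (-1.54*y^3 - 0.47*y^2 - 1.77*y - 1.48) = 2.92*y^3 - 5.09*y^2 + 3.81*y - 1.92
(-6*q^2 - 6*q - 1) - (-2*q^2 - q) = -4*q^2 - 5*q - 1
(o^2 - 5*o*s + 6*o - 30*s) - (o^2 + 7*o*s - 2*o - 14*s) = -12*o*s + 8*o - 16*s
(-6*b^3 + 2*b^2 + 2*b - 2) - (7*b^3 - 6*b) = -13*b^3 + 2*b^2 + 8*b - 2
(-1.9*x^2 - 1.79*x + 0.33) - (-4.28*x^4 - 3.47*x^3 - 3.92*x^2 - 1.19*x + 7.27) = 4.28*x^4 + 3.47*x^3 + 2.02*x^2 - 0.6*x - 6.94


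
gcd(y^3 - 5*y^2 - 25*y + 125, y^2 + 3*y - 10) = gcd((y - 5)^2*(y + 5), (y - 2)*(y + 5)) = y + 5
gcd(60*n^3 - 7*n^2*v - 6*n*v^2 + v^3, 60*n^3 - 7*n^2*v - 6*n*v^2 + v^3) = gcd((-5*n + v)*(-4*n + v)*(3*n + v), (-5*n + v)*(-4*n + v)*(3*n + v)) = 60*n^3 - 7*n^2*v - 6*n*v^2 + v^3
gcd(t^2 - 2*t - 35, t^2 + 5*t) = t + 5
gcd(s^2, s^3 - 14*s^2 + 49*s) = s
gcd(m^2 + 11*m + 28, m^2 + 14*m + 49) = m + 7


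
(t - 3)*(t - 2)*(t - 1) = t^3 - 6*t^2 + 11*t - 6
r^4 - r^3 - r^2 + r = r*(r - 1)^2*(r + 1)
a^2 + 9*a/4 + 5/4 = (a + 1)*(a + 5/4)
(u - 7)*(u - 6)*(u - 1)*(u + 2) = u^4 - 12*u^3 + 27*u^2 + 68*u - 84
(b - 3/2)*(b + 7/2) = b^2 + 2*b - 21/4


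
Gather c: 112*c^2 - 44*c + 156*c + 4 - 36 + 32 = 112*c^2 + 112*c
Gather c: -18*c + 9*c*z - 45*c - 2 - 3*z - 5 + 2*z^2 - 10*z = c*(9*z - 63) + 2*z^2 - 13*z - 7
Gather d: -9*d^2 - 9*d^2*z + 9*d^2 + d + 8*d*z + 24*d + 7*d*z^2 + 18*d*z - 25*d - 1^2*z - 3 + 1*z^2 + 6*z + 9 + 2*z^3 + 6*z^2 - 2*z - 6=-9*d^2*z + d*(7*z^2 + 26*z) + 2*z^3 + 7*z^2 + 3*z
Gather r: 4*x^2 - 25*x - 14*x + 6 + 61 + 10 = 4*x^2 - 39*x + 77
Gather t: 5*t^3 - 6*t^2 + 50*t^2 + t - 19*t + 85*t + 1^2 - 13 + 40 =5*t^3 + 44*t^2 + 67*t + 28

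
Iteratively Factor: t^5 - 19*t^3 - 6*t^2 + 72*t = (t)*(t^4 - 19*t^2 - 6*t + 72) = t*(t + 3)*(t^3 - 3*t^2 - 10*t + 24) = t*(t - 4)*(t + 3)*(t^2 + t - 6) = t*(t - 4)*(t - 2)*(t + 3)*(t + 3)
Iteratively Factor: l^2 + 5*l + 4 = (l + 1)*(l + 4)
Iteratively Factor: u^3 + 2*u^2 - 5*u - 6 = (u + 1)*(u^2 + u - 6) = (u + 1)*(u + 3)*(u - 2)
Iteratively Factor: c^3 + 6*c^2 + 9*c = (c)*(c^2 + 6*c + 9) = c*(c + 3)*(c + 3)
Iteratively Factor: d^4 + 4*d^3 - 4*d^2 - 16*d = (d + 2)*(d^3 + 2*d^2 - 8*d) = d*(d + 2)*(d^2 + 2*d - 8) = d*(d + 2)*(d + 4)*(d - 2)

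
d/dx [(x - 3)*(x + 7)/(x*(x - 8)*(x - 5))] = (-x^4 - 8*x^3 + 155*x^2 - 546*x + 840)/(x^2*(x^4 - 26*x^3 + 249*x^2 - 1040*x + 1600))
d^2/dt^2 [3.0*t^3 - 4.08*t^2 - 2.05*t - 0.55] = 18.0*t - 8.16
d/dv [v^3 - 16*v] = 3*v^2 - 16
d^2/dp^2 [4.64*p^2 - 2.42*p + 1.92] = 9.28000000000000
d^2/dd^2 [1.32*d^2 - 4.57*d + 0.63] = 2.64000000000000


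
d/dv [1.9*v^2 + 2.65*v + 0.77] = 3.8*v + 2.65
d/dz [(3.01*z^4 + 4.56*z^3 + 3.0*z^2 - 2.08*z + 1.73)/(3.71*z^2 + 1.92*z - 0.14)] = (22.3342*z^5 + 34.2552*z^4 + 15.8248*z^3 + 11.5616*z^2 - 13.6766*z - 3.0304)/(13.7641*z^4 + 14.2464*z^3 + 2.6476*z^2 - 0.5376*z + 0.0196)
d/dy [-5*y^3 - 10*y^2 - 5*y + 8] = -15*y^2 - 20*y - 5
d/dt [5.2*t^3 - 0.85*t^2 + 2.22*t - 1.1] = 15.6*t^2 - 1.7*t + 2.22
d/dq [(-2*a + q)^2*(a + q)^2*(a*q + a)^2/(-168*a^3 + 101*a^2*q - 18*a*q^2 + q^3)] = a^2*(a + q)*(2*a - q)*(q + 1)*(-(a + q)*(2*a - q)*(q + 1)*(101*a^2 - 36*a*q + 3*q^2) + 2*(-(a + q)*(2*a - q) + (a + q)*(q + 1) - (2*a - q)*(q + 1))*(168*a^3 - 101*a^2*q + 18*a*q^2 - q^3))/(168*a^3 - 101*a^2*q + 18*a*q^2 - q^3)^2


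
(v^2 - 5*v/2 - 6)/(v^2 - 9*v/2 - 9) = (v - 4)/(v - 6)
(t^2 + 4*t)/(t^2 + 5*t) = (t + 4)/(t + 5)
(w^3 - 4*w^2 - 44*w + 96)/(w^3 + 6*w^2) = 1 - 10/w + 16/w^2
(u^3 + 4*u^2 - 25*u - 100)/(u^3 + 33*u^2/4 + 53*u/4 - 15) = 4*(u - 5)/(4*u - 3)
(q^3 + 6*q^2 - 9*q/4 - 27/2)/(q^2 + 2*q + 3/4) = (2*q^2 + 9*q - 18)/(2*q + 1)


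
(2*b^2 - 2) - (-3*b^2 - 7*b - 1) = 5*b^2 + 7*b - 1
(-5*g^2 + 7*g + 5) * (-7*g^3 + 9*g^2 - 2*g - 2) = 35*g^5 - 94*g^4 + 38*g^3 + 41*g^2 - 24*g - 10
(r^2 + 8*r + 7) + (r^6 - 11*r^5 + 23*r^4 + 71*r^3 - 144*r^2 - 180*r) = r^6 - 11*r^5 + 23*r^4 + 71*r^3 - 143*r^2 - 172*r + 7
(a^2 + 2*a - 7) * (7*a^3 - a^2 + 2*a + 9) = 7*a^5 + 13*a^4 - 49*a^3 + 20*a^2 + 4*a - 63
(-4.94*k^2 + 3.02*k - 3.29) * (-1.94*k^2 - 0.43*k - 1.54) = 9.5836*k^4 - 3.7346*k^3 + 12.6916*k^2 - 3.2361*k + 5.0666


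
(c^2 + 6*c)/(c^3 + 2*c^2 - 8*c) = (c + 6)/(c^2 + 2*c - 8)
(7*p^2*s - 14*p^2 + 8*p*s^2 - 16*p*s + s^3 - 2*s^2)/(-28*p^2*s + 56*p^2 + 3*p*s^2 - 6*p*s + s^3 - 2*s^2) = (-p - s)/(4*p - s)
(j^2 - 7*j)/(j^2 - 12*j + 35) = j/(j - 5)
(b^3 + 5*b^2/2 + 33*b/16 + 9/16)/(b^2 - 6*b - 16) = (16*b^3 + 40*b^2 + 33*b + 9)/(16*(b^2 - 6*b - 16))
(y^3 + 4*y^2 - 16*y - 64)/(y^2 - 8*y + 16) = (y^2 + 8*y + 16)/(y - 4)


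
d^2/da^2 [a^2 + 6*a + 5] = 2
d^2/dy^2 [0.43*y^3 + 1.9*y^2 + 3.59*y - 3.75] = 2.58*y + 3.8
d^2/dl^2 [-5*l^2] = -10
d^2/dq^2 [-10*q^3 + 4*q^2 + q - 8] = 8 - 60*q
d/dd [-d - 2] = -1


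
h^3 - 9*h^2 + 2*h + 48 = (h - 8)*(h - 3)*(h + 2)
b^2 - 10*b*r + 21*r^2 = (b - 7*r)*(b - 3*r)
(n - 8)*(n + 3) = n^2 - 5*n - 24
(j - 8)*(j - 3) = j^2 - 11*j + 24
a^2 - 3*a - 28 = (a - 7)*(a + 4)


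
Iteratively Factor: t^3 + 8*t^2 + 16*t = (t)*(t^2 + 8*t + 16) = t*(t + 4)*(t + 4)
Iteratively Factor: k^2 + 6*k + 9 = (k + 3)*(k + 3)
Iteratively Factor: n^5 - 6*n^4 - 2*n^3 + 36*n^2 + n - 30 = (n - 3)*(n^4 - 3*n^3 - 11*n^2 + 3*n + 10) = (n - 3)*(n - 1)*(n^3 - 2*n^2 - 13*n - 10) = (n - 5)*(n - 3)*(n - 1)*(n^2 + 3*n + 2) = (n - 5)*(n - 3)*(n - 1)*(n + 1)*(n + 2)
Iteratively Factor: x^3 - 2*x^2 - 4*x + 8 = (x + 2)*(x^2 - 4*x + 4) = (x - 2)*(x + 2)*(x - 2)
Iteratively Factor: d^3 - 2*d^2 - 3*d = (d)*(d^2 - 2*d - 3) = d*(d - 3)*(d + 1)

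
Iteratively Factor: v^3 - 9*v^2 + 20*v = (v - 4)*(v^2 - 5*v) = (v - 5)*(v - 4)*(v)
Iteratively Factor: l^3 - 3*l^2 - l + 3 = (l - 3)*(l^2 - 1) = (l - 3)*(l + 1)*(l - 1)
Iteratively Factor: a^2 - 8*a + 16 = (a - 4)*(a - 4)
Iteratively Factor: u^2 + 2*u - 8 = (u - 2)*(u + 4)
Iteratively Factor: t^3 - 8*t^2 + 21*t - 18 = (t - 2)*(t^2 - 6*t + 9) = (t - 3)*(t - 2)*(t - 3)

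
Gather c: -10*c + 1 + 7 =8 - 10*c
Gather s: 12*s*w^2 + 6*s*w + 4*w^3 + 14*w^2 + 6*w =s*(12*w^2 + 6*w) + 4*w^3 + 14*w^2 + 6*w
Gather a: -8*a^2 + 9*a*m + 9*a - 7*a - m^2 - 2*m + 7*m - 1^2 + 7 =-8*a^2 + a*(9*m + 2) - m^2 + 5*m + 6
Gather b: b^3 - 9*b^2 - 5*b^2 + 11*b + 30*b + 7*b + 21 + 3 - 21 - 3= b^3 - 14*b^2 + 48*b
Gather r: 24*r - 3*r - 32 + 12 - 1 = 21*r - 21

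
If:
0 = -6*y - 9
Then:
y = -3/2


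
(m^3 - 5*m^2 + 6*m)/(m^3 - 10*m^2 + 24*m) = (m^2 - 5*m + 6)/(m^2 - 10*m + 24)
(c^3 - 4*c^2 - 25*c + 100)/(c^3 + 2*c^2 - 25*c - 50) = (c - 4)/(c + 2)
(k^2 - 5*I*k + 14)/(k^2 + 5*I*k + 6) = (k^2 - 5*I*k + 14)/(k^2 + 5*I*k + 6)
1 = 1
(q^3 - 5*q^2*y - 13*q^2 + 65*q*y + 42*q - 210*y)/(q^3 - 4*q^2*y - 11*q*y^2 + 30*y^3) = (-q^2 + 13*q - 42)/(-q^2 - q*y + 6*y^2)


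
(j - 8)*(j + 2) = j^2 - 6*j - 16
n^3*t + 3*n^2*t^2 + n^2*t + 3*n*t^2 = n*(n + 3*t)*(n*t + t)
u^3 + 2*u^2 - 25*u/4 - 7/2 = (u - 2)*(u + 1/2)*(u + 7/2)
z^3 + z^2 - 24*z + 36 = (z - 3)*(z - 2)*(z + 6)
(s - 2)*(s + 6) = s^2 + 4*s - 12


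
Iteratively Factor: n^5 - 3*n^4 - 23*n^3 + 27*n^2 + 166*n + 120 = (n - 4)*(n^4 + n^3 - 19*n^2 - 49*n - 30) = (n - 4)*(n + 3)*(n^3 - 2*n^2 - 13*n - 10) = (n - 4)*(n + 2)*(n + 3)*(n^2 - 4*n - 5) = (n - 5)*(n - 4)*(n + 2)*(n + 3)*(n + 1)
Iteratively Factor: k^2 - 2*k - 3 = (k + 1)*(k - 3)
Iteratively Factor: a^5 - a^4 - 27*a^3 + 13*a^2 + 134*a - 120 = (a - 2)*(a^4 + a^3 - 25*a^2 - 37*a + 60) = (a - 2)*(a + 3)*(a^3 - 2*a^2 - 19*a + 20) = (a - 2)*(a - 1)*(a + 3)*(a^2 - a - 20) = (a - 2)*(a - 1)*(a + 3)*(a + 4)*(a - 5)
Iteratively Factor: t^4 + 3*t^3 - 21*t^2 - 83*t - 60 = (t - 5)*(t^3 + 8*t^2 + 19*t + 12) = (t - 5)*(t + 4)*(t^2 + 4*t + 3) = (t - 5)*(t + 1)*(t + 4)*(t + 3)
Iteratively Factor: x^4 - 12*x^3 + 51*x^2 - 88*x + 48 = (x - 3)*(x^3 - 9*x^2 + 24*x - 16) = (x - 4)*(x - 3)*(x^2 - 5*x + 4) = (x - 4)^2*(x - 3)*(x - 1)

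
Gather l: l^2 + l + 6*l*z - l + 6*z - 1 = l^2 + 6*l*z + 6*z - 1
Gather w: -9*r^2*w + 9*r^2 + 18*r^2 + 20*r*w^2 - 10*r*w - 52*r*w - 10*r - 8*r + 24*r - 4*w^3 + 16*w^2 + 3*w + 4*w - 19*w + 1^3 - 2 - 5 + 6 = 27*r^2 + 6*r - 4*w^3 + w^2*(20*r + 16) + w*(-9*r^2 - 62*r - 12)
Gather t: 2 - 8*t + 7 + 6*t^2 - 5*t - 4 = 6*t^2 - 13*t + 5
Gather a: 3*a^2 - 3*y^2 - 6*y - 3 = 3*a^2 - 3*y^2 - 6*y - 3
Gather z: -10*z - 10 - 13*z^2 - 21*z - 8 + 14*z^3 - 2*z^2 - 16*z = 14*z^3 - 15*z^2 - 47*z - 18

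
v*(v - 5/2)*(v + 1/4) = v^3 - 9*v^2/4 - 5*v/8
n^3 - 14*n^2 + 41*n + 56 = (n - 8)*(n - 7)*(n + 1)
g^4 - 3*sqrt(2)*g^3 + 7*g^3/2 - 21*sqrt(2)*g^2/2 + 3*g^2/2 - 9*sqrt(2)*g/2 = g*(g + 1/2)*(g + 3)*(g - 3*sqrt(2))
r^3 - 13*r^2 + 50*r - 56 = (r - 7)*(r - 4)*(r - 2)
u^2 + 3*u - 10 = (u - 2)*(u + 5)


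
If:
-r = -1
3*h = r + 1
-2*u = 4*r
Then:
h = 2/3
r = 1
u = -2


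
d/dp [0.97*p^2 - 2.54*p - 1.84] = 1.94*p - 2.54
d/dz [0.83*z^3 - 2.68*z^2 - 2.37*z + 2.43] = 2.49*z^2 - 5.36*z - 2.37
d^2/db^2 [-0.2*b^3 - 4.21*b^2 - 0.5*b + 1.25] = -1.2*b - 8.42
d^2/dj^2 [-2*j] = 0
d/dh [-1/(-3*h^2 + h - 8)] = (1 - 6*h)/(3*h^2 - h + 8)^2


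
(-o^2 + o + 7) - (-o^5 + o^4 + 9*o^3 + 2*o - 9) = o^5 - o^4 - 9*o^3 - o^2 - o + 16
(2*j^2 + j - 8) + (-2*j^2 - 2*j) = -j - 8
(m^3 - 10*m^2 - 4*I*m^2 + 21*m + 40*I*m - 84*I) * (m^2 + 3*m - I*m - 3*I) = m^5 - 7*m^4 - 5*I*m^4 - 13*m^3 + 35*I*m^3 + 91*m^2 + 45*I*m^2 + 36*m - 315*I*m - 252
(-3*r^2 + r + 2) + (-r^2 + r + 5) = -4*r^2 + 2*r + 7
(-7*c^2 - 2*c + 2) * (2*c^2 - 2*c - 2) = -14*c^4 + 10*c^3 + 22*c^2 - 4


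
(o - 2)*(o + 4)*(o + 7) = o^3 + 9*o^2 + 6*o - 56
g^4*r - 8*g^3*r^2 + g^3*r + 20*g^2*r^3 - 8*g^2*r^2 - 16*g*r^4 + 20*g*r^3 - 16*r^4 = (g - 4*r)*(g - 2*r)^2*(g*r + r)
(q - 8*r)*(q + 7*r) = q^2 - q*r - 56*r^2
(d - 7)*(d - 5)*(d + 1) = d^3 - 11*d^2 + 23*d + 35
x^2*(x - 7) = x^3 - 7*x^2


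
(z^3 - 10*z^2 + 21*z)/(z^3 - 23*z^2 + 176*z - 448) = z*(z - 3)/(z^2 - 16*z + 64)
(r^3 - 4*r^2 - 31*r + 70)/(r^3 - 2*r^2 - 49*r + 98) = (r + 5)/(r + 7)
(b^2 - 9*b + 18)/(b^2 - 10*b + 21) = (b - 6)/(b - 7)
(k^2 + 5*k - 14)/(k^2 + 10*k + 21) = (k - 2)/(k + 3)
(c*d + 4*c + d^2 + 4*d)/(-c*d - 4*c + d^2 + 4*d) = (-c - d)/(c - d)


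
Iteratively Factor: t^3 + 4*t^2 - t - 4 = (t + 4)*(t^2 - 1) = (t - 1)*(t + 4)*(t + 1)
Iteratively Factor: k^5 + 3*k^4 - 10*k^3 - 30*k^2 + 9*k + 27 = (k + 1)*(k^4 + 2*k^3 - 12*k^2 - 18*k + 27) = (k + 1)*(k + 3)*(k^3 - k^2 - 9*k + 9) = (k - 3)*(k + 1)*(k + 3)*(k^2 + 2*k - 3) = (k - 3)*(k + 1)*(k + 3)^2*(k - 1)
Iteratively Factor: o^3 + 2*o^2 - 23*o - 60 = (o - 5)*(o^2 + 7*o + 12) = (o - 5)*(o + 4)*(o + 3)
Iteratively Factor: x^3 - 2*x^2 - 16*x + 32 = (x - 4)*(x^2 + 2*x - 8) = (x - 4)*(x + 4)*(x - 2)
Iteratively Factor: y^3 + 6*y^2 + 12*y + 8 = (y + 2)*(y^2 + 4*y + 4) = (y + 2)^2*(y + 2)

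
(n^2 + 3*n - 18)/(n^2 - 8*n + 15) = (n + 6)/(n - 5)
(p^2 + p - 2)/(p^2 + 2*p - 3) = (p + 2)/(p + 3)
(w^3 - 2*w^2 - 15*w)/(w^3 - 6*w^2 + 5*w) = (w + 3)/(w - 1)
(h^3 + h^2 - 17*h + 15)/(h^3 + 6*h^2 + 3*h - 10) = (h - 3)/(h + 2)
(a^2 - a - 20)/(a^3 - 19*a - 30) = (a + 4)/(a^2 + 5*a + 6)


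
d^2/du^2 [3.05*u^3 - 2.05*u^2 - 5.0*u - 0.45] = 18.3*u - 4.1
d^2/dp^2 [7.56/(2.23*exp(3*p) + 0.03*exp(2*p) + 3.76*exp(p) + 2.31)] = (7.56*(6.69*exp(2*p) + 0.06*exp(p) + 3.76)*(13.38*exp(2*p) + 0.12*exp(p) + 7.52)*exp(p) - (151.7292*exp(2*p) + 0.9072*exp(p) + 28.4256)*(2.23*exp(3*p) + 0.03*exp(2*p) + 3.76*exp(p) + 2.31))*exp(p)/(2.23*exp(3*p) + 0.03*exp(2*p) + 3.76*exp(p) + 2.31)^3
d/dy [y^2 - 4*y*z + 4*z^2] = 2*y - 4*z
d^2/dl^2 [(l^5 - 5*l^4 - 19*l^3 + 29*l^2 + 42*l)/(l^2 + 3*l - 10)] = 2*(3*l^4 + 37*l^3 + 105*l^2 - 225*l - 520)/(l^3 + 15*l^2 + 75*l + 125)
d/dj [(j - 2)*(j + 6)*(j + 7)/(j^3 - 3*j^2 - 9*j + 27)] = 2*(-7*j^3 - 46*j^2 + 3*j + 54)/(j^5 - 3*j^4 - 18*j^3 + 54*j^2 + 81*j - 243)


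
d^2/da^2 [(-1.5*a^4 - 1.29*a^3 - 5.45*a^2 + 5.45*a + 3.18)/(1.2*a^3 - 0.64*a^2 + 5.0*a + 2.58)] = (-1.4210854715202e-14*a^8 + 7.105427357601e-15*a^7 - 0.906239999999997*a^6 + 150.192*a^5 + 63.82368*a^4 - 277.026496*a^3 - 353.838672*a^2 - 117.653976*a - 43.663128)/(1.728*a^9 - 2.7648*a^8 + 23.07456*a^7 - 12.156544*a^6 + 84.25536*a^5 + 48.050304*a^4 + 99.42704*a^3 + 180.719712*a^2 + 99.846*a + 17.173512)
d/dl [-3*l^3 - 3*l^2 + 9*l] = -9*l^2 - 6*l + 9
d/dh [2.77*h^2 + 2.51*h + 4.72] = 5.54*h + 2.51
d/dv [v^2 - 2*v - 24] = 2*v - 2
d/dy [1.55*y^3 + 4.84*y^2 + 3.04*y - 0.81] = 4.65*y^2 + 9.68*y + 3.04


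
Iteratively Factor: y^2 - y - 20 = (y - 5)*(y + 4)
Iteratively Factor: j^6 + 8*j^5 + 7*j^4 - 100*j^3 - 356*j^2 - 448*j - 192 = (j + 4)*(j^5 + 4*j^4 - 9*j^3 - 64*j^2 - 100*j - 48) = (j + 2)*(j + 4)*(j^4 + 2*j^3 - 13*j^2 - 38*j - 24) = (j - 4)*(j + 2)*(j + 4)*(j^3 + 6*j^2 + 11*j + 6) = (j - 4)*(j + 2)*(j + 3)*(j + 4)*(j^2 + 3*j + 2) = (j - 4)*(j + 1)*(j + 2)*(j + 3)*(j + 4)*(j + 2)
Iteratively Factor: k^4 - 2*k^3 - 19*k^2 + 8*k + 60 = (k + 3)*(k^3 - 5*k^2 - 4*k + 20) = (k + 2)*(k + 3)*(k^2 - 7*k + 10) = (k - 2)*(k + 2)*(k + 3)*(k - 5)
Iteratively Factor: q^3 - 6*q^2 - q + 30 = (q - 3)*(q^2 - 3*q - 10) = (q - 5)*(q - 3)*(q + 2)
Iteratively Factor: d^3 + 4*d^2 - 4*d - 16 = (d + 4)*(d^2 - 4) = (d - 2)*(d + 4)*(d + 2)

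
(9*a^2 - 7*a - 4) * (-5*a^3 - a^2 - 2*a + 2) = -45*a^5 + 26*a^4 + 9*a^3 + 36*a^2 - 6*a - 8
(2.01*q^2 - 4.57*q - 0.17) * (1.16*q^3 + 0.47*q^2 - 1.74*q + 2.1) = 2.3316*q^5 - 4.3565*q^4 - 5.8425*q^3 + 12.0929*q^2 - 9.3012*q - 0.357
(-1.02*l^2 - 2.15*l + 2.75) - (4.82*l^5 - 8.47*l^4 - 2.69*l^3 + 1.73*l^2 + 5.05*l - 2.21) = -4.82*l^5 + 8.47*l^4 + 2.69*l^3 - 2.75*l^2 - 7.2*l + 4.96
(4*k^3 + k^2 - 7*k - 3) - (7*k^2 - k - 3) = 4*k^3 - 6*k^2 - 6*k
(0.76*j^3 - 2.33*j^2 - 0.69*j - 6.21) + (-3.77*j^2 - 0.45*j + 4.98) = 0.76*j^3 - 6.1*j^2 - 1.14*j - 1.23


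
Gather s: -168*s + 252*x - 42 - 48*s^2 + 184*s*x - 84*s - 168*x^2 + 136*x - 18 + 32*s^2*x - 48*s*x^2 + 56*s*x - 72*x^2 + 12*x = s^2*(32*x - 48) + s*(-48*x^2 + 240*x - 252) - 240*x^2 + 400*x - 60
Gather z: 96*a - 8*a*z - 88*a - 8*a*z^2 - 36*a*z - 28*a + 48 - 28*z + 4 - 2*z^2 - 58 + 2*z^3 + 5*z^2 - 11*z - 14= -20*a + 2*z^3 + z^2*(3 - 8*a) + z*(-44*a - 39) - 20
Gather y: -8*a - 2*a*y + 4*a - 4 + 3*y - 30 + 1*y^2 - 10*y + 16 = -4*a + y^2 + y*(-2*a - 7) - 18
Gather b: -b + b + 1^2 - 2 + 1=0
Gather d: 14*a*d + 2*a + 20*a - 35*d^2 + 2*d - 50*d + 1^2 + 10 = 22*a - 35*d^2 + d*(14*a - 48) + 11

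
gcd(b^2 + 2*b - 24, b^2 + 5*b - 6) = b + 6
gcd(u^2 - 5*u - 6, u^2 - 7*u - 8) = u + 1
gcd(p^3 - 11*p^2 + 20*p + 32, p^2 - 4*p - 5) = p + 1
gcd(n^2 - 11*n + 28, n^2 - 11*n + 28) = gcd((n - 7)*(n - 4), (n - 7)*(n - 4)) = n^2 - 11*n + 28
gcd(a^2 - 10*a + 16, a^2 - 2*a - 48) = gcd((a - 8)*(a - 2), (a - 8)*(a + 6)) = a - 8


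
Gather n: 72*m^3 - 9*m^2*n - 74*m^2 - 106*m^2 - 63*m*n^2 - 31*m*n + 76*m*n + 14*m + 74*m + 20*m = 72*m^3 - 180*m^2 - 63*m*n^2 + 108*m + n*(-9*m^2 + 45*m)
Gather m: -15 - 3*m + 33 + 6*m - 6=3*m + 12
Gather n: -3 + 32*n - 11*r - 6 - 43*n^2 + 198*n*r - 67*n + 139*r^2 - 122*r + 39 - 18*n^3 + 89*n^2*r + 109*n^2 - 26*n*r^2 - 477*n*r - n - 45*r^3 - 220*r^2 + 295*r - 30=-18*n^3 + n^2*(89*r + 66) + n*(-26*r^2 - 279*r - 36) - 45*r^3 - 81*r^2 + 162*r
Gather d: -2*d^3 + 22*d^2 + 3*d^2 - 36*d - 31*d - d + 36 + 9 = -2*d^3 + 25*d^2 - 68*d + 45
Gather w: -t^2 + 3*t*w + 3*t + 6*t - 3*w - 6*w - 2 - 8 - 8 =-t^2 + 9*t + w*(3*t - 9) - 18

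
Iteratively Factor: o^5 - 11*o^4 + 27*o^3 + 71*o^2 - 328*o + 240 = (o - 4)*(o^4 - 7*o^3 - o^2 + 67*o - 60) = (o - 4)*(o + 3)*(o^3 - 10*o^2 + 29*o - 20) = (o - 4)^2*(o + 3)*(o^2 - 6*o + 5) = (o - 5)*(o - 4)^2*(o + 3)*(o - 1)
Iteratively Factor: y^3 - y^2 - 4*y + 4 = (y + 2)*(y^2 - 3*y + 2) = (y - 2)*(y + 2)*(y - 1)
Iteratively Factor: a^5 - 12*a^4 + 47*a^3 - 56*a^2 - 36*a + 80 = (a + 1)*(a^4 - 13*a^3 + 60*a^2 - 116*a + 80) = (a - 2)*(a + 1)*(a^3 - 11*a^2 + 38*a - 40) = (a - 2)^2*(a + 1)*(a^2 - 9*a + 20) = (a - 4)*(a - 2)^2*(a + 1)*(a - 5)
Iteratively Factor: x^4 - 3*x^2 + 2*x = (x - 1)*(x^3 + x^2 - 2*x) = x*(x - 1)*(x^2 + x - 2) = x*(x - 1)*(x + 2)*(x - 1)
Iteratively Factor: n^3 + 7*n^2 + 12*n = (n)*(n^2 + 7*n + 12) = n*(n + 3)*(n + 4)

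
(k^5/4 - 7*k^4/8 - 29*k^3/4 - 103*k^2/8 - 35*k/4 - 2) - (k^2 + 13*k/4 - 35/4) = k^5/4 - 7*k^4/8 - 29*k^3/4 - 111*k^2/8 - 12*k + 27/4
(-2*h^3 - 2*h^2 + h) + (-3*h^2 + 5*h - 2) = -2*h^3 - 5*h^2 + 6*h - 2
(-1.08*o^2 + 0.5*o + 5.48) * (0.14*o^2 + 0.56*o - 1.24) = -0.1512*o^4 - 0.5348*o^3 + 2.3864*o^2 + 2.4488*o - 6.7952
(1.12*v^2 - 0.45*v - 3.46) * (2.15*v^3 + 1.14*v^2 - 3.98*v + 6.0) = 2.408*v^5 + 0.3093*v^4 - 12.4096*v^3 + 4.5666*v^2 + 11.0708*v - 20.76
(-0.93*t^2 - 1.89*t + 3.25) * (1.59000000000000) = -1.4787*t^2 - 3.0051*t + 5.1675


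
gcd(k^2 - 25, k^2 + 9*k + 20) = k + 5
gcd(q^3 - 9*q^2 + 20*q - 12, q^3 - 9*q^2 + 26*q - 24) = q - 2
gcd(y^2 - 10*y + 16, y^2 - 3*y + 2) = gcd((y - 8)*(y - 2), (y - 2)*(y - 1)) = y - 2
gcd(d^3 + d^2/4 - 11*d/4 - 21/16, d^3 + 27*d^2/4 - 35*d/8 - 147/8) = d^2 - d/4 - 21/8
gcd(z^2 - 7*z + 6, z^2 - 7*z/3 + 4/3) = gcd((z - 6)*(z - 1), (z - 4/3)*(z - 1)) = z - 1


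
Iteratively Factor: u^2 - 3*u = (u)*(u - 3)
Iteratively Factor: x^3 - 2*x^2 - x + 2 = (x - 2)*(x^2 - 1) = (x - 2)*(x + 1)*(x - 1)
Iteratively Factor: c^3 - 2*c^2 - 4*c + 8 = (c - 2)*(c^2 - 4) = (c - 2)^2*(c + 2)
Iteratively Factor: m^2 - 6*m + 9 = (m - 3)*(m - 3)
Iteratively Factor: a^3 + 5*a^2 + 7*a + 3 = (a + 1)*(a^2 + 4*a + 3) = (a + 1)^2*(a + 3)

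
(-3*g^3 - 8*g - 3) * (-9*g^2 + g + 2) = 27*g^5 - 3*g^4 + 66*g^3 + 19*g^2 - 19*g - 6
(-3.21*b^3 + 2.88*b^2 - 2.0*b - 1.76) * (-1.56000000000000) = 5.0076*b^3 - 4.4928*b^2 + 3.12*b + 2.7456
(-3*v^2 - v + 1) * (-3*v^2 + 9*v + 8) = 9*v^4 - 24*v^3 - 36*v^2 + v + 8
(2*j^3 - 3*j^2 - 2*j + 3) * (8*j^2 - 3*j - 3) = 16*j^5 - 30*j^4 - 13*j^3 + 39*j^2 - 3*j - 9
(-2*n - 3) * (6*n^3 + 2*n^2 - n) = -12*n^4 - 22*n^3 - 4*n^2 + 3*n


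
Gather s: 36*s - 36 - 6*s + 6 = 30*s - 30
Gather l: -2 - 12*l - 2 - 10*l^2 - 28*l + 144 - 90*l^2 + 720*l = -100*l^2 + 680*l + 140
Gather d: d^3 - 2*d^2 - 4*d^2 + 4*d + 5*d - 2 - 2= d^3 - 6*d^2 + 9*d - 4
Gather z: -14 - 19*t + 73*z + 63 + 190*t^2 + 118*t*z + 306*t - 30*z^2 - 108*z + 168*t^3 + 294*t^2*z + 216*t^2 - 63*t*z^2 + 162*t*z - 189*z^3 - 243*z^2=168*t^3 + 406*t^2 + 287*t - 189*z^3 + z^2*(-63*t - 273) + z*(294*t^2 + 280*t - 35) + 49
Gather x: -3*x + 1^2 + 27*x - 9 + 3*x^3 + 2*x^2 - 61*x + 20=3*x^3 + 2*x^2 - 37*x + 12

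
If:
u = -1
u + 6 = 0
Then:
No Solution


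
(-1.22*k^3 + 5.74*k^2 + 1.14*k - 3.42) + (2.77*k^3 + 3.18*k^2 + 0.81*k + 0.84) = 1.55*k^3 + 8.92*k^2 + 1.95*k - 2.58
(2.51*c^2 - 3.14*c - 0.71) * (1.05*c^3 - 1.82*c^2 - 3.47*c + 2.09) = 2.6355*c^5 - 7.8652*c^4 - 3.7404*c^3 + 17.4339*c^2 - 4.0989*c - 1.4839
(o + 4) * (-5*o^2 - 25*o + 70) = -5*o^3 - 45*o^2 - 30*o + 280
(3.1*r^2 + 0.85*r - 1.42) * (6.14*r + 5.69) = 19.034*r^3 + 22.858*r^2 - 3.8823*r - 8.0798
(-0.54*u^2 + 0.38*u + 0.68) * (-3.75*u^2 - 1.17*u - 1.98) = 2.025*u^4 - 0.7932*u^3 - 1.9254*u^2 - 1.548*u - 1.3464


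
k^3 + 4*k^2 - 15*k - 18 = (k - 3)*(k + 1)*(k + 6)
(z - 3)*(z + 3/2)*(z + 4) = z^3 + 5*z^2/2 - 21*z/2 - 18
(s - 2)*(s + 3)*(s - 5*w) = s^3 - 5*s^2*w + s^2 - 5*s*w - 6*s + 30*w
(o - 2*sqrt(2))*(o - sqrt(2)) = o^2 - 3*sqrt(2)*o + 4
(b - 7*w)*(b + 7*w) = b^2 - 49*w^2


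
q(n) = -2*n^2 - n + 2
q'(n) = -4*n - 1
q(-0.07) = 2.06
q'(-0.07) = -0.72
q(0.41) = 1.25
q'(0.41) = -2.64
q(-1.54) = -1.20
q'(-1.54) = 5.16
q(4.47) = -42.43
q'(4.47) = -18.88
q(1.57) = -4.50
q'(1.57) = -7.28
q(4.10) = -35.72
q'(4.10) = -17.40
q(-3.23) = -15.64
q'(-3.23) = 11.92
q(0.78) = 0.00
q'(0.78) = -4.12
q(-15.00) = -433.00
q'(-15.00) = 59.00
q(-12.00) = -274.00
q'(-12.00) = 47.00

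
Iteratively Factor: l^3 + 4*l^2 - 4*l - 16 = (l + 4)*(l^2 - 4) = (l + 2)*(l + 4)*(l - 2)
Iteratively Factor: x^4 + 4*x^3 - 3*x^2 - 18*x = (x - 2)*(x^3 + 6*x^2 + 9*x) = (x - 2)*(x + 3)*(x^2 + 3*x) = x*(x - 2)*(x + 3)*(x + 3)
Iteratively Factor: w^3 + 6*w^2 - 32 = (w + 4)*(w^2 + 2*w - 8) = (w - 2)*(w + 4)*(w + 4)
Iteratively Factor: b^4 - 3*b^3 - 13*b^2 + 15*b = (b)*(b^3 - 3*b^2 - 13*b + 15) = b*(b - 1)*(b^2 - 2*b - 15) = b*(b - 5)*(b - 1)*(b + 3)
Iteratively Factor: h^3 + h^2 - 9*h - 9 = (h + 3)*(h^2 - 2*h - 3) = (h - 3)*(h + 3)*(h + 1)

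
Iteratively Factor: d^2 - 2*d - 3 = (d + 1)*(d - 3)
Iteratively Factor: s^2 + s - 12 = (s - 3)*(s + 4)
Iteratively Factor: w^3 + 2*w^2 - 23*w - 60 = (w - 5)*(w^2 + 7*w + 12) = (w - 5)*(w + 4)*(w + 3)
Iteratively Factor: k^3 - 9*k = (k - 3)*(k^2 + 3*k) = (k - 3)*(k + 3)*(k)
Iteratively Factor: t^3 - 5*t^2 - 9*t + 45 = (t - 5)*(t^2 - 9) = (t - 5)*(t + 3)*(t - 3)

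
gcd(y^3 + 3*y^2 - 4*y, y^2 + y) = y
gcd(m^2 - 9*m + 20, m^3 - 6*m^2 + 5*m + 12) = m - 4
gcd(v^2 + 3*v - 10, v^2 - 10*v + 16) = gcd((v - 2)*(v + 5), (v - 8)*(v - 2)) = v - 2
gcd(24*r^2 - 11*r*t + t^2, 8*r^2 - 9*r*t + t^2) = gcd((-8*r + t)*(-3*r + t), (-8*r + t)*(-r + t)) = 8*r - t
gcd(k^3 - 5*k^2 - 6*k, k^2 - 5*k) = k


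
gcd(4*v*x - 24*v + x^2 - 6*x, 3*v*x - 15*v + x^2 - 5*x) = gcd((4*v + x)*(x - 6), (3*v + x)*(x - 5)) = 1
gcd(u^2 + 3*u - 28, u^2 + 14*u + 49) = u + 7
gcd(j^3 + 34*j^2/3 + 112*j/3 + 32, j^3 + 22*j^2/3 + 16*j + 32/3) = j^2 + 16*j/3 + 16/3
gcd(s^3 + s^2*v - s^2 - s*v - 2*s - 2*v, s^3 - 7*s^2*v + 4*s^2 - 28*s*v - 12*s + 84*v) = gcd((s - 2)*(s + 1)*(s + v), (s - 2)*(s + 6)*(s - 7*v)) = s - 2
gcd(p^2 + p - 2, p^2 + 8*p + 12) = p + 2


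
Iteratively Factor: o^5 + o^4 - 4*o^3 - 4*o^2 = (o)*(o^4 + o^3 - 4*o^2 - 4*o) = o*(o + 2)*(o^3 - o^2 - 2*o) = o^2*(o + 2)*(o^2 - o - 2) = o^2*(o + 1)*(o + 2)*(o - 2)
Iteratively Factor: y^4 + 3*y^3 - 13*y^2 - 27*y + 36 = (y - 1)*(y^3 + 4*y^2 - 9*y - 36) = (y - 3)*(y - 1)*(y^2 + 7*y + 12) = (y - 3)*(y - 1)*(y + 4)*(y + 3)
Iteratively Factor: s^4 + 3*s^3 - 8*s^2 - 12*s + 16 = (s - 2)*(s^3 + 5*s^2 + 2*s - 8) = (s - 2)*(s - 1)*(s^2 + 6*s + 8) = (s - 2)*(s - 1)*(s + 4)*(s + 2)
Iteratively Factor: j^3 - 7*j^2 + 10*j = (j - 5)*(j^2 - 2*j) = (j - 5)*(j - 2)*(j)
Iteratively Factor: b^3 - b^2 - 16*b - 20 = (b + 2)*(b^2 - 3*b - 10) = (b - 5)*(b + 2)*(b + 2)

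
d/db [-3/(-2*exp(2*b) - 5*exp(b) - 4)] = (-12*exp(b) - 15)*exp(b)/(2*exp(2*b) + 5*exp(b) + 4)^2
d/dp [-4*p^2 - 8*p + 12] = -8*p - 8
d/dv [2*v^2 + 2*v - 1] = 4*v + 2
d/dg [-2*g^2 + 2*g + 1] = 2 - 4*g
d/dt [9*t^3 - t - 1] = 27*t^2 - 1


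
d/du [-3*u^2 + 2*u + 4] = 2 - 6*u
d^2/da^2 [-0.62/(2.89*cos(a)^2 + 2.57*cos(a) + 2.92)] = (20.713208*(1 - cos(a)^2)^2 + 13.814778*cos(a)^3 - 6.476582*cos(a)^2 - 32.282284*cos(a) - 18.439172)/(2.89*cos(a)^2 + 2.57*cos(a) + 2.92)^3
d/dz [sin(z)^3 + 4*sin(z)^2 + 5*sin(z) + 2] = (3*sin(z)^2 + 8*sin(z) + 5)*cos(z)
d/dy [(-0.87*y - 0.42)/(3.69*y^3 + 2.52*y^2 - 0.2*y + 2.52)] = (6.4206*y^3 + 6.8418*y^2 + 2.1168*y - 2.2764)/(13.6161*y^6 + 18.5976*y^5 + 4.8744*y^4 + 17.5896*y^3 + 12.7408*y^2 - 1.008*y + 6.3504)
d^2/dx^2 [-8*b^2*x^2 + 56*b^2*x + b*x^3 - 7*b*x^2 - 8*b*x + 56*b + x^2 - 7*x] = -16*b^2 + 6*b*x - 14*b + 2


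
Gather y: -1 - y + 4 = 3 - y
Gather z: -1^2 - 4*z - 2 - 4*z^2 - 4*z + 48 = -4*z^2 - 8*z + 45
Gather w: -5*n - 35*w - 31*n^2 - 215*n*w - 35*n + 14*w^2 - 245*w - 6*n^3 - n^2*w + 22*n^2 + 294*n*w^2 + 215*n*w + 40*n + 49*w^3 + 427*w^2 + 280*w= -6*n^3 - n^2*w - 9*n^2 + 49*w^3 + w^2*(294*n + 441)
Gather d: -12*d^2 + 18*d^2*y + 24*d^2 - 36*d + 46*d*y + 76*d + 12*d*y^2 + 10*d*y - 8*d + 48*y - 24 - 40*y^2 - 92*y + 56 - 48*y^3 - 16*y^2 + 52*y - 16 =d^2*(18*y + 12) + d*(12*y^2 + 56*y + 32) - 48*y^3 - 56*y^2 + 8*y + 16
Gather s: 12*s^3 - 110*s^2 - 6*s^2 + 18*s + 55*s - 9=12*s^3 - 116*s^2 + 73*s - 9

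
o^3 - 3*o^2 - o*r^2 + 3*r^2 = (o - 3)*(o - r)*(o + r)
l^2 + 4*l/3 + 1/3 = (l + 1/3)*(l + 1)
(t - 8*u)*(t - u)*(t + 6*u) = t^3 - 3*t^2*u - 46*t*u^2 + 48*u^3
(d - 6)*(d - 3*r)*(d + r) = d^3 - 2*d^2*r - 6*d^2 - 3*d*r^2 + 12*d*r + 18*r^2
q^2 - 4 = (q - 2)*(q + 2)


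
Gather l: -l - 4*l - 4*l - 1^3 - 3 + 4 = -9*l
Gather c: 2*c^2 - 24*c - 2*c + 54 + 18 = 2*c^2 - 26*c + 72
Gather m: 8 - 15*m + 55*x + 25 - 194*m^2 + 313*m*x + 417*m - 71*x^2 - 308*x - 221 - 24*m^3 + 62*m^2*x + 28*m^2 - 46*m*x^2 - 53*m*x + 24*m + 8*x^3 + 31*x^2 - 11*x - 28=-24*m^3 + m^2*(62*x - 166) + m*(-46*x^2 + 260*x + 426) + 8*x^3 - 40*x^2 - 264*x - 216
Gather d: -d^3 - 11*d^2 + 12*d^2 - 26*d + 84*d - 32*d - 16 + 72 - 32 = -d^3 + d^2 + 26*d + 24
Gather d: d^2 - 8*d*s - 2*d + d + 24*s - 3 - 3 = d^2 + d*(-8*s - 1) + 24*s - 6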